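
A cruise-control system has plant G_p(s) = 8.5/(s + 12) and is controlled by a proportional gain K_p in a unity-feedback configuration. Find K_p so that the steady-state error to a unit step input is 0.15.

Steady-state error for a unit step on this type-0 loop is 1/(1 + K_p·G_p(0)).
G_p(0) = 0.7083. Require 1/(1 + K_p·0.7083) = 0.15, so 1 + 0.7083·K_p = 6.667.
K_p = (6.667 − 1)/0.7083 = 8.

K_p = 8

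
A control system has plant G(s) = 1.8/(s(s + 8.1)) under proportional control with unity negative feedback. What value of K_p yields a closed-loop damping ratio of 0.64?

Closed-loop characteristic equation: s² + 8.1s + K_p·1.8 = 0.
So ω_n = √(1.8K_p) and 2ζω_n = 8.1, giving ζ = 8.1/(2√(1.8K_p)).
Setting ζ = 0.64: √(1.8K_p) = 8.1/(2·0.64) = 6.328, so K_p = 40.05/1.8 = 22.2.

K_p = 22.2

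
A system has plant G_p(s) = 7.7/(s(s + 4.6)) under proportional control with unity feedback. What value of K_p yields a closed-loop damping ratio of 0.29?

Closed-loop characteristic equation: s² + 4.6s + K_p·7.7 = 0.
So ω_n = √(7.7K_p) and 2ζω_n = 4.6, giving ζ = 4.6/(2√(7.7K_p)).
Setting ζ = 0.29: √(7.7K_p) = 4.6/(2·0.29) = 7.931, so K_p = 62.9/7.7 = 8.17.

K_p = 8.17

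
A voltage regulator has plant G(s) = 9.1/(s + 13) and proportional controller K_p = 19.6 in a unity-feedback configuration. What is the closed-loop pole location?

s = -191.4

Closed-loop transfer function: T(s) = K_p·G(s)/(1 + K_p·G(s)) = 178.4/(s + 13 + 178.4) = 178.4/(s + 191.4).
The closed-loop pole is at s = −191.4.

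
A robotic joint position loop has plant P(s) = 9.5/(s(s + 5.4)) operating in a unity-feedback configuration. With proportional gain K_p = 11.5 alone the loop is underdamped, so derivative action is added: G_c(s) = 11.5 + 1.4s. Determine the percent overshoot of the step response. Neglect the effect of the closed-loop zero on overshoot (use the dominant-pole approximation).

Forward path: (11.5 + 1.4s)·9.5/(s(s+5.4)). The closed-loop characteristic equation is s² + (5.4 + 9.5·1.4)s + 9.5·11.5 = 0.
That is s² + 18.7s + 109.2 = 0, so ω_n = 10.45 rad/s and ζ = 18.7/(2·10.45) = 0.8945.
%OS = 100·exp(−πζ/√(1−ζ²)) = 0.186%.

0.186%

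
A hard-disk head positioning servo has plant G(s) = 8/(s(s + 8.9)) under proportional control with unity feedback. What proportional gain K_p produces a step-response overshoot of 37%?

K_p = 27.2

From %OS = 100·exp(−πζ/√(1−ζ²)) = 37%, ζ = −ln(0.37)/√(π²+ln²(0.37)) = 0.3017.
Characteristic equation s² + 8.9s + 8K_p = 0 gives ζ = 8.9/(2√(8K_p)).
Setting ζ = 0.3017: √(8K_p) = 8.9/(2·0.3017) = 14.75, so K_p = 217.5/8 = 27.2.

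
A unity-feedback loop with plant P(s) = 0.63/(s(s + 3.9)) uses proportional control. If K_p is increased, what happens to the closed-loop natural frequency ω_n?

increase

ω_n = √(0.63·K_p), which grows with K_p.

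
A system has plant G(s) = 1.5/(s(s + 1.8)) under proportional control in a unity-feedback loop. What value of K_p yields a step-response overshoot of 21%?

K_p = 2.73

From %OS = 100·exp(−πζ/√(1−ζ²)) = 21%, ζ = −ln(0.21)/√(π²+ln²(0.21)) = 0.4449.
Characteristic equation s² + 1.8s + 1.5K_p = 0 gives ζ = 1.8/(2√(1.5K_p)).
Setting ζ = 0.4449: √(1.5K_p) = 1.8/(2·0.4449) = 2.023, so K_p = 4.092/1.5 = 2.73.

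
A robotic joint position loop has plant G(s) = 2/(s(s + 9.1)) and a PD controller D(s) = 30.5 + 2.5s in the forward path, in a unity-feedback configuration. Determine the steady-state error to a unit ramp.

The loop has one pole at the origin (type 1). Velocity error constant K_v = lim_{s→0} s·D(s)G(s) = 30.5·2/9.1 = 6.703.
Steady-state error to a unit ramp: e_ss = 1/K_v = 0.149.

0.149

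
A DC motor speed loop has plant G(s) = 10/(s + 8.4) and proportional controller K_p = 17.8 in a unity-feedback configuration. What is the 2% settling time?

Closed-loop transfer function: T(s) = K_p·G(s)/(1 + K_p·G(s)) = 178/(s + 8.4 + 178) = 178/(s + 186.4).
Time constant τ = 1/186.4 = 0.005365 s, so the 2% settling time is about 4τ = 0.0215 s.

T_s ≈ 0.0215 s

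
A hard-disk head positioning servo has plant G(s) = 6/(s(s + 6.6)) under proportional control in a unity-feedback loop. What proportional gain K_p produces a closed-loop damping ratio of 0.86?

K_p = 2.45

Closed-loop characteristic equation: s² + 6.6s + K_p·6 = 0.
So ω_n = √(6K_p) and 2ζω_n = 6.6, giving ζ = 6.6/(2√(6K_p)).
Setting ζ = 0.86: √(6K_p) = 6.6/(2·0.86) = 3.837, so K_p = 14.72/6 = 2.45.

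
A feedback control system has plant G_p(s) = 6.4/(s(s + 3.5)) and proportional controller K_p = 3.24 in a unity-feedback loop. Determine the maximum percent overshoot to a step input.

27%

From 1 + K_pG_p(s) = 0: s² + 3.5s + 20.74 = 0 ⇒ ω_n = 4.554, ζ = 0.3843.
%OS = 100·exp(−πζ/√(1−ζ²)) = 100·exp(−π·0.3843/√0.8523) = 27%.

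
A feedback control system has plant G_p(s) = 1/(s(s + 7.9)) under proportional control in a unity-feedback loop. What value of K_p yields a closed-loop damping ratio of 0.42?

Closed-loop characteristic equation: s² + 7.9s + K_p·1 = 0.
So ω_n = √(1K_p) and 2ζω_n = 7.9, giving ζ = 7.9/(2√(1K_p)).
Setting ζ = 0.42: √(1K_p) = 7.9/(2·0.42) = 9.405, so K_p = 88.45/1 = 88.4.

K_p = 88.4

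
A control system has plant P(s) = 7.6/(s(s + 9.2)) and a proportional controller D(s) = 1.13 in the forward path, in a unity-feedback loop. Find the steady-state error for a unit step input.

0

The open loop D(s)P(s) has a pole at the origin (type 1), so the static position error constant is infinite and e_ss = 1/(1+∞) = 0.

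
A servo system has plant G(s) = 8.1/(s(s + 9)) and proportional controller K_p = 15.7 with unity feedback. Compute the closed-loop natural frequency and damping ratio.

With unity feedback the closed-loop characteristic equation is s² + 9s + 15.7·8.1 = s² + 9s + 127.2 = 0.
Matching s² + 2ζω_n s + ω_n²: ω_n = √127.2 = 11.28 rad/s and 2ζω_n = 9, so ζ = 9/(2·11.28) = 0.399.

ω_n = 11.3 rad/s, ζ = 0.399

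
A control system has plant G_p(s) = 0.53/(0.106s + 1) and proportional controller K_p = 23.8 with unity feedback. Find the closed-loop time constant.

τ = 0.00779 s

Closed loop: T(s) = K_p·G_p/(1+K_p·G_p) = 12.61/(0.106s + 1 + 12.61), with pole at s = −(1 + 12.61)/0.106 = −128.4.
Closed-loop time constant τ = 1/128.4 = 0.00779 s.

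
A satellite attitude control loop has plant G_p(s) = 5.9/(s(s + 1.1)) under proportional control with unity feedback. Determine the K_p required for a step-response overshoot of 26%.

K_p = 0.33

From %OS = 100·exp(−πζ/√(1−ζ²)) = 26%, ζ = −ln(0.26)/√(π²+ln²(0.26)) = 0.3941.
Characteristic equation s² + 1.1s + 5.9K_p = 0 gives ζ = 1.1/(2√(5.9K_p)).
Setting ζ = 0.3941: √(5.9K_p) = 1.1/(2·0.3941) = 1.396, so K_p = 1.948/5.9 = 0.33.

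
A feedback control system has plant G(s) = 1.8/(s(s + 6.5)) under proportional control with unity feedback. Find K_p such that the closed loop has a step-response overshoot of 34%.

From %OS = 100·exp(−πζ/√(1−ζ²)) = 34%, ζ = −ln(0.34)/√(π²+ln²(0.34)) = 0.3248.
Characteristic equation s² + 6.5s + 1.8K_p = 0 gives ζ = 6.5/(2√(1.8K_p)).
Setting ζ = 0.3248: √(1.8K_p) = 6.5/(2·0.3248) = 10.01, so K_p = 100.1/1.8 = 55.6.

K_p = 55.6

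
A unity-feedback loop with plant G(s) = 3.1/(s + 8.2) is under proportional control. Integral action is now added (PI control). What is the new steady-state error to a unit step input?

Adding integral action puts a pole at s = 0 in the forward path, raising the system type to 1; a type-1 loop has zero steady-state error to a step.

0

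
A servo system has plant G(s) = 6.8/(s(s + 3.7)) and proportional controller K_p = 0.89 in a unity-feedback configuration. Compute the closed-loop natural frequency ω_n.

ω_n = 2.46 rad/s

1 + K_p·G(s) = 0 gives s² + 3.7s + 6.052 = 0.
So ω_n² = 6.052 ⇒ ω_n = 2.46 rad/s, and ζ = 3.7/(2ω_n) = 0.752.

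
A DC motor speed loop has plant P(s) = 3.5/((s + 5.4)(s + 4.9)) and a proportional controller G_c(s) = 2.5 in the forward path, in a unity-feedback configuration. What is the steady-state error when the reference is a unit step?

The loop is type 0. Static position error constant K_pos = G_c(0)·P(0) = 2.5·0.1323 = 0.3307.
Steady-state error to a unit step: e_ss = 1/(1+K_pos) = 1/1.331 = 0.751.

0.751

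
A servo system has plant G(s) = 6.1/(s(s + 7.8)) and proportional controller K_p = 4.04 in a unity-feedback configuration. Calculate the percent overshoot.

1.85%

Closed-loop characteristic equation: s² + 7.8s + 24.64 = 0, so ω_n = 4.964 rad/s and ζ = 7.8/(2·4.964) = 0.7856.
%OS = 100·exp(−πζ/√(1−ζ²)) = 100·exp(−π·0.7856/√0.3828) = 1.85%.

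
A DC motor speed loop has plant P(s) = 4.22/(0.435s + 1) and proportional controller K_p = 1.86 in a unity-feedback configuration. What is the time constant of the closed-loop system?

Closed loop: T(s) = K_p·P/(1+K_p·P) = 7.849/(0.435s + 1 + 7.849), with pole at s = −(1 + 7.849)/0.435 = −20.34.
Closed-loop time constant τ = 1/20.34 = 0.0492 s.

τ = 0.0492 s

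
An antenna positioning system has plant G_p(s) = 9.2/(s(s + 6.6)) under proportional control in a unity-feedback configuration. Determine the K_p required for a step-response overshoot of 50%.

K_p = 25.5

From %OS = 100·exp(−πζ/√(1−ζ²)) = 50%, ζ = −ln(0.5)/√(π²+ln²(0.5)) = 0.2155.
Characteristic equation s² + 6.6s + 9.2K_p = 0 gives ζ = 6.6/(2√(9.2K_p)).
Setting ζ = 0.2155: √(9.2K_p) = 6.6/(2·0.2155) = 15.32, so K_p = 234.6/9.2 = 25.5.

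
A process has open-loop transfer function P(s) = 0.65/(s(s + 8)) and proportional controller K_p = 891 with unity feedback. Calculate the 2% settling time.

From 1 + K_pP(s) = 0: s² + 8s + 579.1 = 0 ⇒ ω_n = 24.07, ζ = 0.1662.
2% settling time T_s ≈ 4/(ζω_n) = 4/4 = 1 s.

T_s ≈ 1 s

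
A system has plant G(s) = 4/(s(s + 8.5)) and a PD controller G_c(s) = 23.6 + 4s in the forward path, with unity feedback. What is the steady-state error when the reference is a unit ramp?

0.09

The loop has one pole at the origin (type 1). Velocity error constant K_v = lim_{s→0} s·G_c(s)G(s) = 23.6·4/8.5 = 11.11.
Steady-state error to a unit ramp: e_ss = 1/K_v = 0.09.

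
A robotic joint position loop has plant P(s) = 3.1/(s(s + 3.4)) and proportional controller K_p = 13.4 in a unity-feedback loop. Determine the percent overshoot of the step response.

42.4%

From 1 + K_pP(s) = 0: s² + 3.4s + 41.54 = 0 ⇒ ω_n = 6.445, ζ = 0.2638.
%OS = 100·exp(−πζ/√(1−ζ²)) = 100·exp(−π·0.2638/√0.9304) = 42.4%.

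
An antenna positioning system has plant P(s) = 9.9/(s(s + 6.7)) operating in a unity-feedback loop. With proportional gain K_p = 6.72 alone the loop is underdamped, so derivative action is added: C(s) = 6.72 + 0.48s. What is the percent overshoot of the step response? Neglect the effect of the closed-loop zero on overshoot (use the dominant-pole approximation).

Forward path: (6.72 + 0.48s)·9.9/(s(s+6.7)). The closed-loop characteristic equation is s² + (6.7 + 9.9·0.48)s + 9.9·6.72 = 0.
That is s² + 11.45s + 66.53 = 0, so ω_n = 8.156 rad/s and ζ = 11.45/(2·8.156) = 0.702.
%OS = 100·exp(−πζ/√(1−ζ²)) = 4.52%.

4.52%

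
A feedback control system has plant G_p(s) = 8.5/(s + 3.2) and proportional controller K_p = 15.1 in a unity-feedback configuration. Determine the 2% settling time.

T_s ≈ 0.0304 s

Closed-loop transfer function: T(s) = K_p·G_p(s)/(1 + K_p·G_p(s)) = 128.3/(s + 3.2 + 128.3) = 128.3/(s + 131.5).
Time constant τ = 1/131.5 = 0.007602 s, so the 2% settling time is about 4τ = 0.0304 s.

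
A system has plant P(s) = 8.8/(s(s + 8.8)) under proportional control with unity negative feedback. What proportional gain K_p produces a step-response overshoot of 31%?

K_p = 18

From %OS = 100·exp(−πζ/√(1−ζ²)) = 31%, ζ = −ln(0.31)/√(π²+ln²(0.31)) = 0.3493.
Characteristic equation s² + 8.8s + 8.8K_p = 0 gives ζ = 8.8/(2√(8.8K_p)).
Setting ζ = 0.3493: √(8.8K_p) = 8.8/(2·0.3493) = 12.6, so K_p = 158.7/8.8 = 18.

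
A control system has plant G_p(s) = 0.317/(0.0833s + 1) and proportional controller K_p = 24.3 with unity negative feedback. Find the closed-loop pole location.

s = -104.5

Closed loop: T(s) = K_p·G_p/(1+K_p·G_p) = 7.703/(0.0833s + 1 + 7.703), with pole at s = −(1 + 7.703)/0.0833 = −104.5.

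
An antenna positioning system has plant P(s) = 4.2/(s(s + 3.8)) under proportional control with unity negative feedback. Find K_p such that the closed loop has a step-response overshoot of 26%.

K_p = 5.53

From %OS = 100·exp(−πζ/√(1−ζ²)) = 26%, ζ = −ln(0.26)/√(π²+ln²(0.26)) = 0.3941.
Characteristic equation s² + 3.8s + 4.2K_p = 0 gives ζ = 3.8/(2√(4.2K_p)).
Setting ζ = 0.3941: √(4.2K_p) = 3.8/(2·0.3941) = 4.821, so K_p = 23.24/4.2 = 5.53.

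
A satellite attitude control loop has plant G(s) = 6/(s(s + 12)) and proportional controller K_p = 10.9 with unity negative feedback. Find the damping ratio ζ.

ζ = 0.742

The closed-loop denominator is s(s+12) + 10.9·6 = s² + 12s + 65.4.
So ω_n² = 65.4 ⇒ ω_n = 8.087 rad/s, and ζ = 12/(2ω_n) = 0.742.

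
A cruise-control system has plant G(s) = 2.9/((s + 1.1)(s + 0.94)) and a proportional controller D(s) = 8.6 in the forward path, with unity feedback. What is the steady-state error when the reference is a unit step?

0.0398

The loop is type 0. Static position error constant K_pos = D(0)·G(0) = 8.6·2.805 = 24.12.
Steady-state error to a unit step: e_ss = 1/(1+K_pos) = 1/25.12 = 0.0398.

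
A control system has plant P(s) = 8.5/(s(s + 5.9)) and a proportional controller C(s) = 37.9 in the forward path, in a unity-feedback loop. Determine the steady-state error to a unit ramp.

0.0183

The loop has one pole at the origin (type 1). Velocity error constant K_v = lim_{s→0} s·C(s)P(s) = 37.9·8.5/5.9 = 54.6.
Steady-state error to a unit ramp: e_ss = 1/K_v = 0.0183.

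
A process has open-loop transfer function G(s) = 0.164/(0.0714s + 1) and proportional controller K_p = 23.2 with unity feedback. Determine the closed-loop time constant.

Closed loop: T(s) = K_p·G/(1+K_p·G) = 3.805/(0.0714s + 1 + 3.805), with pole at s = −(1 + 3.805)/0.0714 = −67.29.
Closed-loop time constant τ = 1/67.29 = 0.0149 s.

τ = 0.0149 s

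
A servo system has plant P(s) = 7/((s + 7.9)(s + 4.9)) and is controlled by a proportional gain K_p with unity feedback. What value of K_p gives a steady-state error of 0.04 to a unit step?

K_p = 133

Steady-state error for a unit step on this type-0 loop is 1/(1 + K_p·P(0)).
P(0) = 0.1808. Require 1/(1 + K_p·0.1808) = 0.04, so 1 + 0.1808·K_p = 25.
K_p = (25 − 1)/0.1808 = 133.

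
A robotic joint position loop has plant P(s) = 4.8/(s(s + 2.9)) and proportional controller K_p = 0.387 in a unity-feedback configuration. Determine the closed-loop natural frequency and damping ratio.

The closed-loop denominator is s(s+2.9) + 0.387·4.8 = s² + 2.9s + 1.858.
Matching s² + 2ζω_n s + ω_n²: ω_n = √1.858 = 1.363 rad/s and 2ζω_n = 2.9, so ζ = 2.9/(2·1.363) = 1.06.

ω_n = 1.36 rad/s, ζ = 1.06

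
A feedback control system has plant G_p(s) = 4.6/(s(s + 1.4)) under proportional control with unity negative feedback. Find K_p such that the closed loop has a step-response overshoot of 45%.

From %OS = 100·exp(−πζ/√(1−ζ²)) = 45%, ζ = −ln(0.45)/√(π²+ln²(0.45)) = 0.2463.
Characteristic equation s² + 1.4s + 4.6K_p = 0 gives ζ = 1.4/(2√(4.6K_p)).
Setting ζ = 0.2463: √(4.6K_p) = 1.4/(2·0.2463) = 2.842, so K_p = 8.075/4.6 = 1.76.

K_p = 1.76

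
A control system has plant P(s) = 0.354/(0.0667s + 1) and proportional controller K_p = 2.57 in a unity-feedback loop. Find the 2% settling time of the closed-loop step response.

T_s ≈ 0.14 s

Closed loop: T(s) = K_p·P/(1+K_p·P) = 0.9098/(0.0667s + 1 + 0.9098), with pole at s = −(1 + 0.9098)/0.0667 = −28.63.
τ = 1/28.63 = 0.03493 s, so 2% settling time ≈ 4τ = 0.14 s.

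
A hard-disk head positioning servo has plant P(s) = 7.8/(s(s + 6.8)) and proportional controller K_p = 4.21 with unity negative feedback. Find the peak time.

T_p = 0.681 s

The closed-loop denominator s² + 6.8s + 32.84 gives ω_n = √32.84 = 5.73 and ζ = 6.8/(2ω_n) = 0.5933.
Damped frequency ω_d = ω_n√(1−ζ²) = 4.613 rad/s, so peak time T_p = π/ω_d = 0.681 s.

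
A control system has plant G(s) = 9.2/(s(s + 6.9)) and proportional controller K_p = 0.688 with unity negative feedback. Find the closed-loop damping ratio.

With unity feedback the closed-loop characteristic equation is s² + 6.9s + 0.688·9.2 = s² + 6.9s + 6.33 = 0.
Matching s² + 2ζω_n s + ω_n²: ω_n = √6.33 = 2.516 rad/s and 2ζω_n = 6.9, so ζ = 6.9/(2·2.516) = 1.37.

ζ = 1.37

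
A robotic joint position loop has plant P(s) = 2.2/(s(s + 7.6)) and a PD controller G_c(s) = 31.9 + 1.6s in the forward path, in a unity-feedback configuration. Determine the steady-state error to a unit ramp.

The loop has one pole at the origin (type 1). Velocity error constant K_v = lim_{s→0} s·G_c(s)P(s) = 31.9·2.2/7.6 = 9.234.
Steady-state error to a unit ramp: e_ss = 1/K_v = 0.108.

0.108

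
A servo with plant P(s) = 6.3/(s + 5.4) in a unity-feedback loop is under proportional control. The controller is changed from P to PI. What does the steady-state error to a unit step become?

Adding integral action puts a pole at s = 0 in the forward path, raising the system type to 1; a type-1 loop has zero steady-state error to a step.

0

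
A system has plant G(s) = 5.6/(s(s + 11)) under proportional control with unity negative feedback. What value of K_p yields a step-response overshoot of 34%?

From %OS = 100·exp(−πζ/√(1−ζ²)) = 34%, ζ = −ln(0.34)/√(π²+ln²(0.34)) = 0.3248.
Characteristic equation s² + 11s + 5.6K_p = 0 gives ζ = 11/(2√(5.6K_p)).
Setting ζ = 0.3248: √(5.6K_p) = 11/(2·0.3248) = 16.93, so K_p = 286.8/5.6 = 51.2.

K_p = 51.2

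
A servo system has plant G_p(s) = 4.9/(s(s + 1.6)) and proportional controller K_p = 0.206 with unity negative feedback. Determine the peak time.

T_p = 5.17 s

From 1 + K_pG_p(s) = 0: s² + 1.6s + 1.009 = 0 ⇒ ω_n = 1.005, ζ = 0.7963.
Damped frequency ω_d = ω_n√(1−ζ²) = 0.6078 rad/s, so peak time T_p = π/ω_d = 5.17 s.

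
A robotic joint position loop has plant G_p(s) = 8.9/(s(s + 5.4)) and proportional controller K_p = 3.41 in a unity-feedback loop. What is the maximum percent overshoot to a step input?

17.1%

From 1 + K_pG_p(s) = 0: s² + 5.4s + 30.35 = 0 ⇒ ω_n = 5.509, ζ = 0.4901.
%OS = 100·exp(−πζ/√(1−ζ²)) = 100·exp(−π·0.4901/√0.7598) = 17.1%.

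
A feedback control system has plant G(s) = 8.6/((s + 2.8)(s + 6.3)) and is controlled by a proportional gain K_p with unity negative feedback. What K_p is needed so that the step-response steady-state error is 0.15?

Steady-state error for a unit step on this type-0 loop is 1/(1 + K_p·G(0)).
G(0) = 0.4875. Require 1/(1 + K_p·0.4875) = 0.15, so 1 + 0.4875·K_p = 6.667.
K_p = (6.667 − 1)/0.4875 = 11.6.

K_p = 11.6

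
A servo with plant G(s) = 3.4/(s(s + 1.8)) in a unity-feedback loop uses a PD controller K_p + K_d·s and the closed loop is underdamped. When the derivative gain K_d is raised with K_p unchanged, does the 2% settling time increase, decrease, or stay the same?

Characteristic equation s² + (1.8 + 3.4K_d)s + 3.4K_p = 0: raising K_d increases ζω_n = (1.8+3.4K_d)/2 while the loop stays underdamped, so T_s ≈ 4/(ζω_n) decreases.

decrease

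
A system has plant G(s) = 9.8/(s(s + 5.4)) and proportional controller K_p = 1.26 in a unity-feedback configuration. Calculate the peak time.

T_p = 1.4 s

The closed-loop denominator s² + 5.4s + 12.35 gives ω_n = √12.35 = 3.514 and ζ = 5.4/(2ω_n) = 0.7684.
Damped frequency ω_d = ω_n√(1−ζ²) = 2.249 rad/s, so peak time T_p = π/ω_d = 1.4 s.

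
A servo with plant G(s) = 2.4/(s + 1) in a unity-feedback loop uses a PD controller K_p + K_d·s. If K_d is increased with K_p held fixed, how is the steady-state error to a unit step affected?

unchanged

K_d affects only the transient (the s-coefficient); the DC loop gain, and hence e_ss, depends only on K_p.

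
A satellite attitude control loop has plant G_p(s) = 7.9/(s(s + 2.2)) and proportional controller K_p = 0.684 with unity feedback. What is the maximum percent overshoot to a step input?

The closed-loop denominator s² + 2.2s + 5.404 gives ω_n = √5.404 = 2.325 and ζ = 2.2/(2ω_n) = 0.4732.
%OS = 100·exp(−πζ/√(1−ζ²)) = 100·exp(−π·0.4732/√0.7761) = 18.5%.

18.5%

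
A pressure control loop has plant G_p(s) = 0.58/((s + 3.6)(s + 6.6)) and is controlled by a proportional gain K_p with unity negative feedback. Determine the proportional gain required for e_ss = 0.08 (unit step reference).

Steady-state error for a unit step on this type-0 loop is 1/(1 + K_p·G_p(0)).
G_p(0) = 0.02441. Require 1/(1 + K_p·0.02441) = 0.08, so 1 + 0.02441·K_p = 12.5.
K_p = (12.5 − 1)/0.02441 = 471.

K_p = 471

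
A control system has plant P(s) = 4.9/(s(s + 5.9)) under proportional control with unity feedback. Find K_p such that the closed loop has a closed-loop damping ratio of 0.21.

K_p = 40.3

Closed-loop characteristic equation: s² + 5.9s + K_p·4.9 = 0.
So ω_n = √(4.9K_p) and 2ζω_n = 5.9, giving ζ = 5.9/(2√(4.9K_p)).
Setting ζ = 0.21: √(4.9K_p) = 5.9/(2·0.21) = 14.05, so K_p = 197.3/4.9 = 40.3.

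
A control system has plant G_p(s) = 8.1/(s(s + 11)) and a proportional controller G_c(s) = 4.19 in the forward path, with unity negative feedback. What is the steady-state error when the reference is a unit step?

0

The open loop G_c(s)G_p(s) has a pole at the origin (type 1), so the static position error constant is infinite and e_ss = 1/(1+∞) = 0.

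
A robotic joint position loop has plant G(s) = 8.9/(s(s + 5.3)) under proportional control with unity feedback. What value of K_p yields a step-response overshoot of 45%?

From %OS = 100·exp(−πζ/√(1−ζ²)) = 45%, ζ = −ln(0.45)/√(π²+ln²(0.45)) = 0.2463.
Characteristic equation s² + 5.3s + 8.9K_p = 0 gives ζ = 5.3/(2√(8.9K_p)).
Setting ζ = 0.2463: √(8.9K_p) = 5.3/(2·0.2463) = 10.76, so K_p = 115.7/8.9 = 13.

K_p = 13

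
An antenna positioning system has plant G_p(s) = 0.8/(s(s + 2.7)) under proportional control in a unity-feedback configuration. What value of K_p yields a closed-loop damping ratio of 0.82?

K_p = 3.39

Closed-loop characteristic equation: s² + 2.7s + K_p·0.8 = 0.
So ω_n = √(0.8K_p) and 2ζω_n = 2.7, giving ζ = 2.7/(2√(0.8K_p)).
Setting ζ = 0.82: √(0.8K_p) = 2.7/(2·0.82) = 1.646, so K_p = 2.71/0.8 = 3.39.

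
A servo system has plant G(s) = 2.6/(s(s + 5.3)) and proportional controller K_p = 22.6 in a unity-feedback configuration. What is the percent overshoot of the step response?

The closed-loop denominator s² + 5.3s + 58.76 gives ω_n = √58.76 = 7.666 and ζ = 5.3/(2ω_n) = 0.3457.
%OS = 100·exp(−πζ/√(1−ζ²)) = 100·exp(−π·0.3457/√0.8805) = 31.4%.

31.4%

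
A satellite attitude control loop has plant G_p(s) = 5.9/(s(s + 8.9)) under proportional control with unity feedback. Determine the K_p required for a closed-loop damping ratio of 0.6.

K_p = 9.32

Closed-loop characteristic equation: s² + 8.9s + K_p·5.9 = 0.
So ω_n = √(5.9K_p) and 2ζω_n = 8.9, giving ζ = 8.9/(2√(5.9K_p)).
Setting ζ = 0.6: √(5.9K_p) = 8.9/(2·0.6) = 7.417, so K_p = 55.01/5.9 = 9.32.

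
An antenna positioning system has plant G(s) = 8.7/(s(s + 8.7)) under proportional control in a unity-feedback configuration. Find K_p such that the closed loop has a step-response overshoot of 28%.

K_p = 15.4

From %OS = 100·exp(−πζ/√(1−ζ²)) = 28%, ζ = −ln(0.28)/√(π²+ln²(0.28)) = 0.3755.
Characteristic equation s² + 8.7s + 8.7K_p = 0 gives ζ = 8.7/(2√(8.7K_p)).
Setting ζ = 0.3755: √(8.7K_p) = 8.7/(2·0.3755) = 11.58, so K_p = 134.2/8.7 = 15.4.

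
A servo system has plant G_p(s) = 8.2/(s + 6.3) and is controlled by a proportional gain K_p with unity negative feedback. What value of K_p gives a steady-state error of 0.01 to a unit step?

K_p = 76.1

The loop is type 0, so e_ss(step) = 1/(1 + K_pos) with K_pos = K_p·G_p(0).
G_p(0) = 1.302. Require 1/(1 + K_p·1.302) = 0.01, so 1 + 1.302·K_p = 100.
K_p = (100 − 1)/1.302 = 76.1.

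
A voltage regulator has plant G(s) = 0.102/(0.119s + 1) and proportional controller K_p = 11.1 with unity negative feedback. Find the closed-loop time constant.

τ = 0.0558 s

Closed loop: T(s) = K_p·G/(1+K_p·G) = 1.132/(0.119s + 1 + 1.132), with pole at s = −(1 + 1.132)/0.119 = −17.92.
Closed-loop time constant τ = 1/17.92 = 0.0558 s.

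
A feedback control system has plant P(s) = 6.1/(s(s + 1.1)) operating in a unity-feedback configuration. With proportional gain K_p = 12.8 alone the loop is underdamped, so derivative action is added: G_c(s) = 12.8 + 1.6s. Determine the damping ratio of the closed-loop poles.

ζ = 0.615

Forward path: (12.8 + 1.6s)·6.1/(s(s+1.1)). The closed-loop characteristic equation is s² + (1.1 + 6.1·1.6)s + 6.1·12.8 = 0.
That is s² + 10.86s + 78.08 = 0, so ω_n = 8.836 rad/s and ζ = 10.86/(2·8.836) = 0.6145.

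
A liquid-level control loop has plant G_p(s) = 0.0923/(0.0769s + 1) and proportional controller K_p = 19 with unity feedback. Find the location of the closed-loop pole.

Closed loop: T(s) = K_p·G_p/(1+K_p·G_p) = 1.754/(0.0769s + 1 + 1.754), with pole at s = −(1 + 1.754)/0.0769 = −35.81.

s = -35.81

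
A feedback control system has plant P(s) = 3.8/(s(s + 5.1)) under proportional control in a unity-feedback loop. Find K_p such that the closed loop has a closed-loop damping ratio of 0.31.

K_p = 17.8

Closed-loop characteristic equation: s² + 5.1s + K_p·3.8 = 0.
So ω_n = √(3.8K_p) and 2ζω_n = 5.1, giving ζ = 5.1/(2√(3.8K_p)).
Setting ζ = 0.31: √(3.8K_p) = 5.1/(2·0.31) = 8.226, so K_p = 67.66/3.8 = 17.8.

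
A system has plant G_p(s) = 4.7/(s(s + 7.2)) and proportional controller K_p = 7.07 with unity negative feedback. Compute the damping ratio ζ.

With unity feedback the closed-loop characteristic equation is s² + 7.2s + 7.07·4.7 = s² + 7.2s + 33.23 = 0.
Matching s² + 2ζω_n s + ω_n²: ω_n = √33.23 = 5.764 rad/s and 2ζω_n = 7.2, so ζ = 7.2/(2·5.764) = 0.625.

ζ = 0.625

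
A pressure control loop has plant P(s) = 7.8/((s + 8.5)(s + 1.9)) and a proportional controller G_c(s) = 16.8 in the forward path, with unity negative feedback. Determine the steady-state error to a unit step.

The loop is type 0. Static position error constant K_pos = G_c(0)·P(0) = 16.8·0.483 = 8.114.
Steady-state error to a unit step: e_ss = 1/(1+K_pos) = 1/9.114 = 0.11.

0.11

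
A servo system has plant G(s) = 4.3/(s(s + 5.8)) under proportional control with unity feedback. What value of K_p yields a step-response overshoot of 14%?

K_p = 6.95

From %OS = 100·exp(−πζ/√(1−ζ²)) = 14%, ζ = −ln(0.14)/√(π²+ln²(0.14)) = 0.5305.
Characteristic equation s² + 5.8s + 4.3K_p = 0 gives ζ = 5.8/(2√(4.3K_p)).
Setting ζ = 0.5305: √(4.3K_p) = 5.8/(2·0.5305) = 5.466, so K_p = 29.88/4.3 = 6.95.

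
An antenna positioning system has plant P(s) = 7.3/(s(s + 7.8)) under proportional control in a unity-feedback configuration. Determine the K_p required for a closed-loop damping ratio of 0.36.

Closed-loop characteristic equation: s² + 7.8s + K_p·7.3 = 0.
So ω_n = √(7.3K_p) and 2ζω_n = 7.8, giving ζ = 7.8/(2√(7.3K_p)).
Setting ζ = 0.36: √(7.3K_p) = 7.8/(2·0.36) = 10.83, so K_p = 117.4/7.3 = 16.1.

K_p = 16.1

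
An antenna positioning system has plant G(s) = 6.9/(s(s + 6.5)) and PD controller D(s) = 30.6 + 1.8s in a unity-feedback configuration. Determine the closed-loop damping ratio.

ζ = 0.651

Forward path: (30.6 + 1.8s)·6.9/(s(s+6.5)). The closed-loop characteristic equation is s² + (6.5 + 6.9·1.8)s + 6.9·30.6 = 0.
That is s² + 18.92s + 211.1 = 0, so ω_n = 14.53 rad/s and ζ = 18.92/(2·14.53) = 0.651.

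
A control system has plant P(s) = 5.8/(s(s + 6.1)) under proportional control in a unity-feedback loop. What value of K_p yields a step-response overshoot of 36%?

K_p = 16.8

From %OS = 100·exp(−πζ/√(1−ζ²)) = 36%, ζ = −ln(0.36)/√(π²+ln²(0.36)) = 0.3093.
Characteristic equation s² + 6.1s + 5.8K_p = 0 gives ζ = 6.1/(2√(5.8K_p)).
Setting ζ = 0.3093: √(5.8K_p) = 6.1/(2·0.3093) = 9.862, so K_p = 97.26/5.8 = 16.8.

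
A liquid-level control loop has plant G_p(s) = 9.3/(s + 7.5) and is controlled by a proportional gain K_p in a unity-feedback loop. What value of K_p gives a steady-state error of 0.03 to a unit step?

The loop is type 0, so e_ss(step) = 1/(1 + K_pos) with K_pos = K_p·G_p(0).
G_p(0) = 1.24. Require 1/(1 + K_p·1.24) = 0.03, so 1 + 1.24·K_p = 33.33.
K_p = (33.33 − 1)/1.24 = 26.1.

K_p = 26.1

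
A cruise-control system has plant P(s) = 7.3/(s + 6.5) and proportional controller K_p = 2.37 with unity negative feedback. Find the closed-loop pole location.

Closed-loop transfer function: T(s) = K_p·P(s)/(1 + K_p·P(s)) = 17.3/(s + 6.5 + 17.3) = 17.3/(s + 23.8).
The closed-loop pole is at s = −23.8.

s = -23.8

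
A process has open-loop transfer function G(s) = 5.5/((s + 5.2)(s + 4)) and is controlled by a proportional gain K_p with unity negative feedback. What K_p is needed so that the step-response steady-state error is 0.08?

K_p = 43.5

Steady-state error for a unit step on this type-0 loop is 1/(1 + K_p·G(0)).
G(0) = 0.2644. Require 1/(1 + K_p·0.2644) = 0.08, so 1 + 0.2644·K_p = 12.5.
K_p = (12.5 − 1)/0.2644 = 43.5.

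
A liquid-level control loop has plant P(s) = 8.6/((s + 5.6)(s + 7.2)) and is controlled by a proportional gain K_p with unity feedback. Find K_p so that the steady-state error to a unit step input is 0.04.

K_p = 113

For a type-0 loop with proportional control, e_ss = 1/(1 + K_p·P(0)).
P(0) = 0.2133. Require 1/(1 + K_p·0.2133) = 0.04, so 1 + 0.2133·K_p = 25.
K_p = (25 − 1)/0.2133 = 113.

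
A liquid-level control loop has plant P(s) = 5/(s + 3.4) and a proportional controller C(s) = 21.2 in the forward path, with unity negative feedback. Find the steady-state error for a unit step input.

The loop is type 0. Static position error constant K_pos = C(0)·P(0) = 21.2·1.471 = 31.18.
Steady-state error to a unit step: e_ss = 1/(1+K_pos) = 1/32.18 = 0.0311.

0.0311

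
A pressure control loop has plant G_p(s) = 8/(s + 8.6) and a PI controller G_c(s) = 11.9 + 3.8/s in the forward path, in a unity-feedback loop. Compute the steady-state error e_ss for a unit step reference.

The open loop G_c(s)G_p(s) has a pole at the origin (type 1), so the static position error constant is infinite and e_ss = 1/(1+∞) = 0.

0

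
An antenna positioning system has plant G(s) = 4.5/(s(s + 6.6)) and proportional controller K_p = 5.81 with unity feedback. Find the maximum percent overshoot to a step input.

The closed-loop denominator s² + 6.6s + 26.14 gives ω_n = √26.14 = 5.113 and ζ = 6.6/(2ω_n) = 0.6454.
%OS = 100·exp(−πζ/√(1−ζ²)) = 100·exp(−π·0.6454/√0.5835) = 7.03%.

7.03%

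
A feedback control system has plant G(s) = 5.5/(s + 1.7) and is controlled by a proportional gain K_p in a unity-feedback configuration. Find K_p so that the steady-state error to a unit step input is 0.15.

The loop is type 0, so e_ss(step) = 1/(1 + K_pos) with K_pos = K_p·G(0).
G(0) = 3.235. Require 1/(1 + K_p·3.235) = 0.15, so 1 + 3.235·K_p = 6.667.
K_p = (6.667 − 1)/3.235 = 1.75.

K_p = 1.75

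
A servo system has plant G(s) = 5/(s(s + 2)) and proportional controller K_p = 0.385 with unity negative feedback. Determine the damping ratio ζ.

1 + K_p·G(s) = 0 gives s² + 2s + 1.925 = 0.
So ω_n² = 1.925 ⇒ ω_n = 1.387 rad/s, and ζ = 2/(2ω_n) = 0.721.

ζ = 0.721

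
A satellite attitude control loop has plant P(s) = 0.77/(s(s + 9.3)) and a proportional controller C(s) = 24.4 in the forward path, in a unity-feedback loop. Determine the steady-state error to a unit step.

The open loop C(s)P(s) has a pole at the origin (type 1), so the static position error constant is infinite and e_ss = 1/(1+∞) = 0.

0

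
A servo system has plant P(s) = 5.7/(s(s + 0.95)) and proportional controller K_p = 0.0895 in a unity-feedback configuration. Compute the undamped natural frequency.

1 + K_p·P(s) = 0 gives s² + 0.95s + 0.5101 = 0.
So ω_n² = 0.5101 ⇒ ω_n = 0.7142 rad/s, and ζ = 0.95/(2ω_n) = 0.665.

ω_n = 0.714 rad/s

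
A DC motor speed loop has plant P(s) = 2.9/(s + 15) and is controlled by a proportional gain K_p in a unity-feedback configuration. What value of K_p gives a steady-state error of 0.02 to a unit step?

K_p = 253

Steady-state error for a unit step on this type-0 loop is 1/(1 + K_p·P(0)).
P(0) = 0.1933. Require 1/(1 + K_p·0.1933) = 0.02, so 1 + 0.1933·K_p = 50.
K_p = (50 − 1)/0.1933 = 253.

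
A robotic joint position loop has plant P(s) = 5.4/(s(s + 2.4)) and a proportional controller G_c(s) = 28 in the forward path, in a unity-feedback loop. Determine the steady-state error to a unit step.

The open loop G_c(s)P(s) has a pole at the origin (type 1), so the static position error constant is infinite and e_ss = 1/(1+∞) = 0.

0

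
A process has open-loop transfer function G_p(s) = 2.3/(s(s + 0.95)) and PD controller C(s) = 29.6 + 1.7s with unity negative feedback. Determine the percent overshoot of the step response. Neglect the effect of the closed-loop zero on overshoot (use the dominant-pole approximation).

Forward path: (29.6 + 1.7s)·2.3/(s(s+0.95)). The closed-loop characteristic equation is s² + (0.95 + 2.3·1.7)s + 2.3·29.6 = 0.
That is s² + 4.86s + 68.08 = 0, so ω_n = 8.251 rad/s and ζ = 4.86/(2·8.251) = 0.2945.
%OS = 100·exp(−πζ/√(1−ζ²)) = 38%.

38%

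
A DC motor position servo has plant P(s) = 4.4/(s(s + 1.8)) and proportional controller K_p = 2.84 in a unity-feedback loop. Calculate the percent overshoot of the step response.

Closed-loop characteristic equation: s² + 1.8s + 12.5 = 0, so ω_n = 3.535 rad/s and ζ = 1.8/(2·3.535) = 0.2546.
%OS = 100·exp(−πζ/√(1−ζ²)) = 100·exp(−π·0.2546/√0.9352) = 43.7%.

43.7%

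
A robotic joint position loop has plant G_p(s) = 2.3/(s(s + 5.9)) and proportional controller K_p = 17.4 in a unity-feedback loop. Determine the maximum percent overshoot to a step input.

19.1%

From 1 + K_pG_p(s) = 0: s² + 5.9s + 40.02 = 0 ⇒ ω_n = 6.326, ζ = 0.4663.
%OS = 100·exp(−πζ/√(1−ζ²)) = 100·exp(−π·0.4663/√0.7825) = 19.1%.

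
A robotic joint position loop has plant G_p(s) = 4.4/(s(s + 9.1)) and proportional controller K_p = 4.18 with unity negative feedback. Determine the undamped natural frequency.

With unity feedback the closed-loop characteristic equation is s² + 9.1s + 4.18·4.4 = s² + 9.1s + 18.39 = 0.
So ω_n² = 18.39 ⇒ ω_n = 4.289 rad/s, and ζ = 9.1/(2ω_n) = 1.06.

ω_n = 4.29 rad/s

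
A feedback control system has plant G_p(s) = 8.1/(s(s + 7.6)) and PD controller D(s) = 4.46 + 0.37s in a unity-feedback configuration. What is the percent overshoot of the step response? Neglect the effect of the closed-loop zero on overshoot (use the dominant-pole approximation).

Forward path: (4.46 + 0.37s)·8.1/(s(s+7.6)). The closed-loop characteristic equation is s² + (7.6 + 8.1·0.37)s + 8.1·4.46 = 0.
That is s² + 10.6s + 36.13 = 0, so ω_n = 6.01 rad/s and ζ = 10.6/(2·6.01) = 0.8815.
%OS = 100·exp(−πζ/√(1−ζ²)) = 0.283%.

0.283%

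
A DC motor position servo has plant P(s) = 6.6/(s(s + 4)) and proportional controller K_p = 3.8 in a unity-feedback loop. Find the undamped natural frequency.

1 + K_p·P(s) = 0 gives s² + 4s + 25.08 = 0.
So ω_n² = 25.08 ⇒ ω_n = 5.008 rad/s, and ζ = 4/(2ω_n) = 0.399.

ω_n = 5.01 rad/s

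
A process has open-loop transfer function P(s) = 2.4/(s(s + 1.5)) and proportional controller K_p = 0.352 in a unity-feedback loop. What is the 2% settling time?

Closed-loop characteristic equation: s² + 1.5s + 0.8448 = 0, so ω_n = 0.9191 rad/s and ζ = 1.5/(2·0.9191) = 0.816.
2% settling time T_s ≈ 4/(ζω_n) = 4/0.75 = 5.33 s.

T_s ≈ 5.33 s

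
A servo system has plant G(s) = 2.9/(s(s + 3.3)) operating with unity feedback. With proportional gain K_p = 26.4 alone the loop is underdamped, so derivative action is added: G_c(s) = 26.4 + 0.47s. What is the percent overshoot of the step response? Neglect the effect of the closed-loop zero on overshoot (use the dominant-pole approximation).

Forward path: (26.4 + 0.47s)·2.9/(s(s+3.3)). The closed-loop characteristic equation is s² + (3.3 + 2.9·0.47)s + 2.9·26.4 = 0.
That is s² + 4.663s + 76.56 = 0, so ω_n = 8.75 rad/s and ζ = 4.663/(2·8.75) = 0.2665.
%OS = 100·exp(−πζ/√(1−ζ²)) = 42%.

42%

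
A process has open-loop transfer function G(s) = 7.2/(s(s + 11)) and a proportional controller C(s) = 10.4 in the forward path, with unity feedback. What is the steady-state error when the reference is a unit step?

The open loop C(s)G(s) has a pole at the origin (type 1), so the static position error constant is infinite and e_ss = 1/(1+∞) = 0.

0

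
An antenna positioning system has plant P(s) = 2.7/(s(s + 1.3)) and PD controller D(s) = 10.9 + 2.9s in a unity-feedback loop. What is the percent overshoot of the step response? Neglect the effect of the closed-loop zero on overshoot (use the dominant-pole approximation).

0.75%

Forward path: (10.9 + 2.9s)·2.7/(s(s+1.3)). The closed-loop characteristic equation is s² + (1.3 + 2.7·2.9)s + 2.7·10.9 = 0.
That is s² + 9.13s + 29.43 = 0, so ω_n = 5.425 rad/s and ζ = 9.13/(2·5.425) = 0.8415.
%OS = 100·exp(−πζ/√(1−ζ²)) = 0.75%.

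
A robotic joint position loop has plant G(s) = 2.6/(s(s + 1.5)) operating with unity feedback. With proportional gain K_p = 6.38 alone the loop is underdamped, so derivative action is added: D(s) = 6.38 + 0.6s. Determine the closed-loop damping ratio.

ζ = 0.376

Forward path: (6.38 + 0.6s)·2.6/(s(s+1.5)). The closed-loop characteristic equation is s² + (1.5 + 2.6·0.6)s + 2.6·6.38 = 0.
That is s² + 3.06s + 16.59 = 0, so ω_n = 4.073 rad/s and ζ = 3.06/(2·4.073) = 0.3757.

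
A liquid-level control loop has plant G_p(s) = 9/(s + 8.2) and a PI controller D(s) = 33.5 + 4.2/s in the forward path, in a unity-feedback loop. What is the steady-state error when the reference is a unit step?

0

The open loop D(s)G_p(s) has a pole at the origin (type 1), so the static position error constant is infinite and e_ss = 1/(1+∞) = 0.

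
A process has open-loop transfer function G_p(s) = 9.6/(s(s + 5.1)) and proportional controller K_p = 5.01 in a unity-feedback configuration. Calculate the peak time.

Closed-loop characteristic equation: s² + 5.1s + 48.1 = 0, so ω_n = 6.935 rad/s and ζ = 5.1/(2·6.935) = 0.3677.
Damped frequency ω_d = ω_n√(1−ζ²) = 6.449 rad/s, so peak time T_p = π/ω_d = 0.487 s.

T_p = 0.487 s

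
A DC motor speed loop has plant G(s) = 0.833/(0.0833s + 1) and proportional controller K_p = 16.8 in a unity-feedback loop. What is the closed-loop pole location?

s = -180

Closed loop: T(s) = K_p·G/(1+K_p·G) = 13.99/(0.0833s + 1 + 13.99), with pole at s = −(1 + 13.99)/0.0833 = −180.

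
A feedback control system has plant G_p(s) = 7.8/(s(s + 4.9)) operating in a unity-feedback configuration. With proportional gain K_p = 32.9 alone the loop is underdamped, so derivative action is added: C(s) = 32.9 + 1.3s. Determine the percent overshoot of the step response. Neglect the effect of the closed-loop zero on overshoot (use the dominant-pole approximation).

Forward path: (32.9 + 1.3s)·7.8/(s(s+4.9)). The closed-loop characteristic equation is s² + (4.9 + 7.8·1.3)s + 7.8·32.9 = 0.
That is s² + 15.04s + 256.6 = 0, so ω_n = 16.02 rad/s and ζ = 15.04/(2·16.02) = 0.4694.
%OS = 100·exp(−πζ/√(1−ζ²)) = 18.8%.

18.8%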